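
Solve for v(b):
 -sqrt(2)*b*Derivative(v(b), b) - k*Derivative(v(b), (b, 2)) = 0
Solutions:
 v(b) = C1 + C2*sqrt(k)*erf(2^(3/4)*b*sqrt(1/k)/2)


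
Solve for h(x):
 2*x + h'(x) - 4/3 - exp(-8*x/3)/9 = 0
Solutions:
 h(x) = C1 - x^2 + 4*x/3 - exp(-8*x/3)/24


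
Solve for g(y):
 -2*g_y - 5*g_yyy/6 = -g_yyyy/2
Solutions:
 g(y) = C1 + C2*exp(y*(-(54*sqrt(854) + 1583)^(1/3) - 25/(54*sqrt(854) + 1583)^(1/3) + 10)/18)*sin(sqrt(3)*y*(-(54*sqrt(854) + 1583)^(1/3) + 25/(54*sqrt(854) + 1583)^(1/3))/18) + C3*exp(y*(-(54*sqrt(854) + 1583)^(1/3) - 25/(54*sqrt(854) + 1583)^(1/3) + 10)/18)*cos(sqrt(3)*y*(-(54*sqrt(854) + 1583)^(1/3) + 25/(54*sqrt(854) + 1583)^(1/3))/18) + C4*exp(y*(25/(54*sqrt(854) + 1583)^(1/3) + 5 + (54*sqrt(854) + 1583)^(1/3))/9)


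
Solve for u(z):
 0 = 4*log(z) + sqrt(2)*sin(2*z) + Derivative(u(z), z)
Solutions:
 u(z) = C1 - 4*z*log(z) + 4*z + sqrt(2)*cos(2*z)/2


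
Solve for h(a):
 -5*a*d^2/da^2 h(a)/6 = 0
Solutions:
 h(a) = C1 + C2*a


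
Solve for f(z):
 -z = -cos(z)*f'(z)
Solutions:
 f(z) = C1 + Integral(z/cos(z), z)


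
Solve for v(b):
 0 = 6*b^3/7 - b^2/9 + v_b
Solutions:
 v(b) = C1 - 3*b^4/14 + b^3/27


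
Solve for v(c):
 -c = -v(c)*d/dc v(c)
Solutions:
 v(c) = -sqrt(C1 + c^2)
 v(c) = sqrt(C1 + c^2)


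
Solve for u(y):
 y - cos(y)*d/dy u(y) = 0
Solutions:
 u(y) = C1 + Integral(y/cos(y), y)


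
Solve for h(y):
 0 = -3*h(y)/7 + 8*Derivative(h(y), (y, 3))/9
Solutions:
 h(y) = C3*exp(3*7^(2/3)*y/14) + (C1*sin(3*sqrt(3)*7^(2/3)*y/28) + C2*cos(3*sqrt(3)*7^(2/3)*y/28))*exp(-3*7^(2/3)*y/28)


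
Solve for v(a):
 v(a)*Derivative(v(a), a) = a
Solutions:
 v(a) = -sqrt(C1 + a^2)
 v(a) = sqrt(C1 + a^2)


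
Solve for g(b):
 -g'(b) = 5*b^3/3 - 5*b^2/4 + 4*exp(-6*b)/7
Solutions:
 g(b) = C1 - 5*b^4/12 + 5*b^3/12 + 2*exp(-6*b)/21


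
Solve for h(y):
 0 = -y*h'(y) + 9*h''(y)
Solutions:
 h(y) = C1 + C2*erfi(sqrt(2)*y/6)


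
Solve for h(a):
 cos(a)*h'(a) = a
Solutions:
 h(a) = C1 + Integral(a/cos(a), a)


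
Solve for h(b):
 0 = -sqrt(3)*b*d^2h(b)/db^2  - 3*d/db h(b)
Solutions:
 h(b) = C1 + C2*b^(1 - sqrt(3))


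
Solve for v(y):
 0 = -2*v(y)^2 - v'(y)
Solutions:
 v(y) = 1/(C1 + 2*y)


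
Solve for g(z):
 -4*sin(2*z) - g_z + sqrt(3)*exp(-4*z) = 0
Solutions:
 g(z) = C1 + 2*cos(2*z) - sqrt(3)*exp(-4*z)/4


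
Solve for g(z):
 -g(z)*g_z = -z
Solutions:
 g(z) = -sqrt(C1 + z^2)
 g(z) = sqrt(C1 + z^2)


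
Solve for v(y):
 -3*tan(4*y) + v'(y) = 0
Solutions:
 v(y) = C1 - 3*log(cos(4*y))/4


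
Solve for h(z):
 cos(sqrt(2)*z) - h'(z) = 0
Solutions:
 h(z) = C1 + sqrt(2)*sin(sqrt(2)*z)/2


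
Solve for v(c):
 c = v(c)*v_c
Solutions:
 v(c) = -sqrt(C1 + c^2)
 v(c) = sqrt(C1 + c^2)


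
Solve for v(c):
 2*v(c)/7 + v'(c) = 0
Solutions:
 v(c) = C1*exp(-2*c/7)


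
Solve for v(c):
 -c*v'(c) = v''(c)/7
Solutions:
 v(c) = C1 + C2*erf(sqrt(14)*c/2)


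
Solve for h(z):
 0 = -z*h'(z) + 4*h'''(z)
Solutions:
 h(z) = C1 + Integral(C2*airyai(2^(1/3)*z/2) + C3*airybi(2^(1/3)*z/2), z)


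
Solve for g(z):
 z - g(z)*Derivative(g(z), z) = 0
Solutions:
 g(z) = -sqrt(C1 + z^2)
 g(z) = sqrt(C1 + z^2)


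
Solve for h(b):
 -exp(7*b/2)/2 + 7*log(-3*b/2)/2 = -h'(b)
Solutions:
 h(b) = C1 - 7*b*log(-b)/2 + 7*b*(-log(3) + log(2) + 1)/2 + exp(7*b/2)/7


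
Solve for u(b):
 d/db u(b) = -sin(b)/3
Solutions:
 u(b) = C1 + cos(b)/3


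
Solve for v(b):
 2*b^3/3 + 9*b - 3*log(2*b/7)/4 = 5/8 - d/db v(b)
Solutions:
 v(b) = C1 - b^4/6 - 9*b^2/2 + 3*b*log(b)/4 - 3*b*log(7)/4 - b/8 + 3*b*log(2)/4


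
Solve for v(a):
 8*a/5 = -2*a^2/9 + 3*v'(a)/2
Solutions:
 v(a) = C1 + 4*a^3/81 + 8*a^2/15


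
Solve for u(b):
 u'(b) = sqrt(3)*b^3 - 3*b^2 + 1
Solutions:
 u(b) = C1 + sqrt(3)*b^4/4 - b^3 + b


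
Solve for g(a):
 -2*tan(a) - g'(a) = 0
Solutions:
 g(a) = C1 + 2*log(cos(a))


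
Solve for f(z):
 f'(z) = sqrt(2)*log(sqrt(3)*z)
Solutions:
 f(z) = C1 + sqrt(2)*z*log(z) - sqrt(2)*z + sqrt(2)*z*log(3)/2


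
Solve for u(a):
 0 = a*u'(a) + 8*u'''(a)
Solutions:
 u(a) = C1 + Integral(C2*airyai(-a/2) + C3*airybi(-a/2), a)


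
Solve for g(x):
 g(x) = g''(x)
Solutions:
 g(x) = C1*exp(-x) + C2*exp(x)


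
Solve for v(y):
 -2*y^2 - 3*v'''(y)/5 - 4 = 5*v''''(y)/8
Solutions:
 v(y) = C1 + C2*y + C3*y^2 + C4*exp(-24*y/25) - y^5/18 + 125*y^4/432 - 6005*y^3/2592


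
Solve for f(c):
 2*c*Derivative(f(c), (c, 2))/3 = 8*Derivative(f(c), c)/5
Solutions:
 f(c) = C1 + C2*c^(17/5)


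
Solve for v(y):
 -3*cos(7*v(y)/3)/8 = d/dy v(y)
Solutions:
 3*y/8 - 3*log(sin(7*v(y)/3) - 1)/14 + 3*log(sin(7*v(y)/3) + 1)/14 = C1


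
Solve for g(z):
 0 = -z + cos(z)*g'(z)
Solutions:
 g(z) = C1 + Integral(z/cos(z), z)


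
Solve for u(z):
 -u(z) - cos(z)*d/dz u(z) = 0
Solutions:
 u(z) = C1*sqrt(sin(z) - 1)/sqrt(sin(z) + 1)


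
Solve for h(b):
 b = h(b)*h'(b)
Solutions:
 h(b) = -sqrt(C1 + b^2)
 h(b) = sqrt(C1 + b^2)


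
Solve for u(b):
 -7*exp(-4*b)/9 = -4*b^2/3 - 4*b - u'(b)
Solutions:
 u(b) = C1 - 4*b^3/9 - 2*b^2 - 7*exp(-4*b)/36


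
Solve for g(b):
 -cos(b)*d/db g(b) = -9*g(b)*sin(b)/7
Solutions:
 g(b) = C1/cos(b)^(9/7)


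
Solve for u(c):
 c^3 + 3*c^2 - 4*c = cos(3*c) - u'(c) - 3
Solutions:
 u(c) = C1 - c^4/4 - c^3 + 2*c^2 - 3*c + sin(3*c)/3


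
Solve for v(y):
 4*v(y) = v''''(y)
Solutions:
 v(y) = C1*exp(-sqrt(2)*y) + C2*exp(sqrt(2)*y) + C3*sin(sqrt(2)*y) + C4*cos(sqrt(2)*y)


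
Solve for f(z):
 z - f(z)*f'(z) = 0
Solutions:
 f(z) = -sqrt(C1 + z^2)
 f(z) = sqrt(C1 + z^2)


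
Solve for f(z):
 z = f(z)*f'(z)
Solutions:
 f(z) = -sqrt(C1 + z^2)
 f(z) = sqrt(C1 + z^2)


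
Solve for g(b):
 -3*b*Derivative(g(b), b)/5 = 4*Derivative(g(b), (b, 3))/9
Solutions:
 g(b) = C1 + Integral(C2*airyai(-3*50^(1/3)*b/10) + C3*airybi(-3*50^(1/3)*b/10), b)


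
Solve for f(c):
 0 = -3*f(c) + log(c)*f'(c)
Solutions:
 f(c) = C1*exp(3*li(c))


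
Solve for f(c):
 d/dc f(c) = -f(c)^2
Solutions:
 f(c) = 1/(C1 + c)


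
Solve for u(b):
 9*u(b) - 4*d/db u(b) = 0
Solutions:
 u(b) = C1*exp(9*b/4)


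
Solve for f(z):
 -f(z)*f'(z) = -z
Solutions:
 f(z) = -sqrt(C1 + z^2)
 f(z) = sqrt(C1 + z^2)


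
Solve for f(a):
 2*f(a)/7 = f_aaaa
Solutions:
 f(a) = C1*exp(-2^(1/4)*7^(3/4)*a/7) + C2*exp(2^(1/4)*7^(3/4)*a/7) + C3*sin(2^(1/4)*7^(3/4)*a/7) + C4*cos(2^(1/4)*7^(3/4)*a/7)


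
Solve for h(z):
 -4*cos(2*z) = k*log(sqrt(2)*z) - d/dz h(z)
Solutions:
 h(z) = C1 + k*z*(log(z) - 1) + k*z*log(2)/2 + 2*sin(2*z)


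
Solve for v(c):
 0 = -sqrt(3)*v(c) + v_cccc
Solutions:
 v(c) = C1*exp(-3^(1/8)*c) + C2*exp(3^(1/8)*c) + C3*sin(3^(1/8)*c) + C4*cos(3^(1/8)*c)


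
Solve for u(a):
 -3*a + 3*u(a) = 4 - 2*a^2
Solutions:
 u(a) = -2*a^2/3 + a + 4/3


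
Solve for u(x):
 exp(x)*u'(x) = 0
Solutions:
 u(x) = C1


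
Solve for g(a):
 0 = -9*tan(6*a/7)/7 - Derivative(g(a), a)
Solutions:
 g(a) = C1 + 3*log(cos(6*a/7))/2


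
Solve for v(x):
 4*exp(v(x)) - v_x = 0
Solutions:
 v(x) = log(-1/(C1 + 4*x))


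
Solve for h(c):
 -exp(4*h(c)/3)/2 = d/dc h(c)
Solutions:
 h(c) = 3*log(-(1/(C1 + 2*c))^(1/4)) + 3*log(3)/4
 h(c) = 3*log(1/(C1 + 2*c))/4 + 3*log(3)/4
 h(c) = 3*log(-I*(1/(C1 + 2*c))^(1/4)) + 3*log(3)/4
 h(c) = 3*log(I*(1/(C1 + 2*c))^(1/4)) + 3*log(3)/4


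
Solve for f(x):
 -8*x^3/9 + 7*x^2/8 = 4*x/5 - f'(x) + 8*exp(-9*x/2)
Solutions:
 f(x) = C1 + 2*x^4/9 - 7*x^3/24 + 2*x^2/5 - 16*exp(-9*x/2)/9


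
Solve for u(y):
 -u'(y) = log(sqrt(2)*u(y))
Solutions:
 2*Integral(1/(2*log(_y) + log(2)), (_y, u(y))) = C1 - y


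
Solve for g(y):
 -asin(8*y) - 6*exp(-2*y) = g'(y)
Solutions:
 g(y) = C1 - y*asin(8*y) - sqrt(1 - 64*y^2)/8 + 3*exp(-2*y)


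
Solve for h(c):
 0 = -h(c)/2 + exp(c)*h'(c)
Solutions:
 h(c) = C1*exp(-exp(-c)/2)


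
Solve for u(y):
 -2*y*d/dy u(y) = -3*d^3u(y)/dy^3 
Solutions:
 u(y) = C1 + Integral(C2*airyai(2^(1/3)*3^(2/3)*y/3) + C3*airybi(2^(1/3)*3^(2/3)*y/3), y)


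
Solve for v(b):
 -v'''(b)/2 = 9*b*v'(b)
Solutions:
 v(b) = C1 + Integral(C2*airyai(-18^(1/3)*b) + C3*airybi(-18^(1/3)*b), b)


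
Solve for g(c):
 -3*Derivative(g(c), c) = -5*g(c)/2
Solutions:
 g(c) = C1*exp(5*c/6)


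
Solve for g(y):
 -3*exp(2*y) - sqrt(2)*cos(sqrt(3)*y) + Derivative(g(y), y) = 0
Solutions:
 g(y) = C1 + 3*exp(2*y)/2 + sqrt(6)*sin(sqrt(3)*y)/3


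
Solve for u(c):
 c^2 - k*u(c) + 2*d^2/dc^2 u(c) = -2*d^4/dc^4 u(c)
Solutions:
 u(c) = C1*exp(-sqrt(2)*c*sqrt(-sqrt(2*k + 1) - 1)/2) + C2*exp(sqrt(2)*c*sqrt(-sqrt(2*k + 1) - 1)/2) + C3*exp(-sqrt(2)*c*sqrt(sqrt(2*k + 1) - 1)/2) + C4*exp(sqrt(2)*c*sqrt(sqrt(2*k + 1) - 1)/2) + c^2/k + 4/k^2


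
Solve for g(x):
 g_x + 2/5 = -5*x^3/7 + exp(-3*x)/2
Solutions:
 g(x) = C1 - 5*x^4/28 - 2*x/5 - exp(-3*x)/6


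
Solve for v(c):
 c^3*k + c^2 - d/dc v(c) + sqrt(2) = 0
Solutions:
 v(c) = C1 + c^4*k/4 + c^3/3 + sqrt(2)*c


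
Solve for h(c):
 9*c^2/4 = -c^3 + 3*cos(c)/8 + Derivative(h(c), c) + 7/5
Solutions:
 h(c) = C1 + c^4/4 + 3*c^3/4 - 7*c/5 - 3*sin(c)/8


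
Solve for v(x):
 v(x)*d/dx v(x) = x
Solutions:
 v(x) = -sqrt(C1 + x^2)
 v(x) = sqrt(C1 + x^2)


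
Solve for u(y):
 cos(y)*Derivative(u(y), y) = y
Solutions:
 u(y) = C1 + Integral(y/cos(y), y)


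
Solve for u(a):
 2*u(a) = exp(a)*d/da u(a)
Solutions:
 u(a) = C1*exp(-2*exp(-a))


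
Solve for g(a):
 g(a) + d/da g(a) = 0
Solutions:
 g(a) = C1*exp(-a)


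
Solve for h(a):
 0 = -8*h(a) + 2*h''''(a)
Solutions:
 h(a) = C1*exp(-sqrt(2)*a) + C2*exp(sqrt(2)*a) + C3*sin(sqrt(2)*a) + C4*cos(sqrt(2)*a)


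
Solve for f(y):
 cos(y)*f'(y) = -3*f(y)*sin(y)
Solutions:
 f(y) = C1*cos(y)^3


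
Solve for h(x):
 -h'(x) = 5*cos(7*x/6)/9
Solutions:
 h(x) = C1 - 10*sin(7*x/6)/21


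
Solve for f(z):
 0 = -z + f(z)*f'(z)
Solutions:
 f(z) = -sqrt(C1 + z^2)
 f(z) = sqrt(C1 + z^2)


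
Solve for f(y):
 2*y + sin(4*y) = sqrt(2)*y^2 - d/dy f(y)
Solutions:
 f(y) = C1 + sqrt(2)*y^3/3 - y^2 + cos(4*y)/4


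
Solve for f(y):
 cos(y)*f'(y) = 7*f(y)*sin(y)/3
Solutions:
 f(y) = C1/cos(y)^(7/3)


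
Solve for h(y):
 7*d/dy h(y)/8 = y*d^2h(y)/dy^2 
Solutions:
 h(y) = C1 + C2*y^(15/8)


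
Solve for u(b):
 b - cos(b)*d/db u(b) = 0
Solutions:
 u(b) = C1 + Integral(b/cos(b), b)


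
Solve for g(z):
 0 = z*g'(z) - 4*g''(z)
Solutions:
 g(z) = C1 + C2*erfi(sqrt(2)*z/4)


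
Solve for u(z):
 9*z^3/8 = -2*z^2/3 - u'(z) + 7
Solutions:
 u(z) = C1 - 9*z^4/32 - 2*z^3/9 + 7*z


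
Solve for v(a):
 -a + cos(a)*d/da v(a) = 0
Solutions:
 v(a) = C1 + Integral(a/cos(a), a)


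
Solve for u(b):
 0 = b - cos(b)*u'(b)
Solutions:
 u(b) = C1 + Integral(b/cos(b), b)


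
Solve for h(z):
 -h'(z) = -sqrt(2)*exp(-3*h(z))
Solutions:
 h(z) = log(C1 + 3*sqrt(2)*z)/3
 h(z) = log((-3^(1/3) - 3^(5/6)*I)*(C1 + sqrt(2)*z)^(1/3)/2)
 h(z) = log((-3^(1/3) + 3^(5/6)*I)*(C1 + sqrt(2)*z)^(1/3)/2)


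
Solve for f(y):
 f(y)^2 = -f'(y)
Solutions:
 f(y) = 1/(C1 + y)


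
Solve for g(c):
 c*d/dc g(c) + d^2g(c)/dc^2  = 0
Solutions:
 g(c) = C1 + C2*erf(sqrt(2)*c/2)


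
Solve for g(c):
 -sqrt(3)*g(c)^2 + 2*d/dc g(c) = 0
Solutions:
 g(c) = -2/(C1 + sqrt(3)*c)


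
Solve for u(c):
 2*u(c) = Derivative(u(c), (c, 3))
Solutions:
 u(c) = C3*exp(2^(1/3)*c) + (C1*sin(2^(1/3)*sqrt(3)*c/2) + C2*cos(2^(1/3)*sqrt(3)*c/2))*exp(-2^(1/3)*c/2)


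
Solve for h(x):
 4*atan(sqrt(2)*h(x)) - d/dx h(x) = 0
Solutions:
 Integral(1/atan(sqrt(2)*_y), (_y, h(x))) = C1 + 4*x


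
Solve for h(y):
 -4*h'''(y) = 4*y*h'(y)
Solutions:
 h(y) = C1 + Integral(C2*airyai(-y) + C3*airybi(-y), y)


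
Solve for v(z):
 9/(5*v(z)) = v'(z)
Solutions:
 v(z) = -sqrt(C1 + 90*z)/5
 v(z) = sqrt(C1 + 90*z)/5


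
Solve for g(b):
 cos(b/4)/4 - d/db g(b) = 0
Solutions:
 g(b) = C1 + sin(b/4)


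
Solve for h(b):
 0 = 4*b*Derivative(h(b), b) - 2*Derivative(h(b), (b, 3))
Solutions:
 h(b) = C1 + Integral(C2*airyai(2^(1/3)*b) + C3*airybi(2^(1/3)*b), b)


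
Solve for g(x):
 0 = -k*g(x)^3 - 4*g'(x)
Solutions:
 g(x) = -sqrt(2)*sqrt(-1/(C1 - k*x))
 g(x) = sqrt(2)*sqrt(-1/(C1 - k*x))


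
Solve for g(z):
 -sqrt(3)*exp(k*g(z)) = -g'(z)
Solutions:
 g(z) = Piecewise((log(-1/(C1*k + sqrt(3)*k*z))/k, Ne(k, 0)), (nan, True))
 g(z) = Piecewise((C1 + sqrt(3)*z, Eq(k, 0)), (nan, True))


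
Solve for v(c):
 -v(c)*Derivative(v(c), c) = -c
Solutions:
 v(c) = -sqrt(C1 + c^2)
 v(c) = sqrt(C1 + c^2)


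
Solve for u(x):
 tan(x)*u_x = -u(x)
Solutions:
 u(x) = C1/sin(x)


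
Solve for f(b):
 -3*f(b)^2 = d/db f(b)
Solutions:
 f(b) = 1/(C1 + 3*b)


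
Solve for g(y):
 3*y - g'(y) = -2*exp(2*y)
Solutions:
 g(y) = C1 + 3*y^2/2 + exp(2*y)


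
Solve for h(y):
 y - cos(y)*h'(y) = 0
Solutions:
 h(y) = C1 + Integral(y/cos(y), y)


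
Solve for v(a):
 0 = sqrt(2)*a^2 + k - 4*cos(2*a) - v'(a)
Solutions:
 v(a) = C1 + sqrt(2)*a^3/3 + a*k - 2*sin(2*a)


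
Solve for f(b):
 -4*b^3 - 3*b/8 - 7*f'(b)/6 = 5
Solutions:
 f(b) = C1 - 6*b^4/7 - 9*b^2/56 - 30*b/7


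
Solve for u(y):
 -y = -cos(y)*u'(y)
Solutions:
 u(y) = C1 + Integral(y/cos(y), y)


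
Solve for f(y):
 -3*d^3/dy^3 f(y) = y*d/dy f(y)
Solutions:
 f(y) = C1 + Integral(C2*airyai(-3^(2/3)*y/3) + C3*airybi(-3^(2/3)*y/3), y)


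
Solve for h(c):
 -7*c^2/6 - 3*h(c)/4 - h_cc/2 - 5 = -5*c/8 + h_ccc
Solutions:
 h(c) = C1*exp(c*(-2 + (9*sqrt(83) + 82)^(-1/3) + (9*sqrt(83) + 82)^(1/3))/12)*sin(sqrt(3)*c*(-(9*sqrt(83) + 82)^(1/3) + (9*sqrt(83) + 82)^(-1/3))/12) + C2*exp(c*(-2 + (9*sqrt(83) + 82)^(-1/3) + (9*sqrt(83) + 82)^(1/3))/12)*cos(sqrt(3)*c*(-(9*sqrt(83) + 82)^(1/3) + (9*sqrt(83) + 82)^(-1/3))/12) + C3*exp(-c*((9*sqrt(83) + 82)^(-1/3) + 1 + (9*sqrt(83) + 82)^(1/3))/6) - 14*c^2/9 + 5*c/6 - 124/27


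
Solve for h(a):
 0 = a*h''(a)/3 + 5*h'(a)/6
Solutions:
 h(a) = C1 + C2/a^(3/2)


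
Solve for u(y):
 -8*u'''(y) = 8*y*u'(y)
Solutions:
 u(y) = C1 + Integral(C2*airyai(-y) + C3*airybi(-y), y)


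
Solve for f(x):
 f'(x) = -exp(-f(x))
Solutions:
 f(x) = log(C1 - x)


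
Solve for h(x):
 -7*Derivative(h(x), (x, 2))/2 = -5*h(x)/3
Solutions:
 h(x) = C1*exp(-sqrt(210)*x/21) + C2*exp(sqrt(210)*x/21)


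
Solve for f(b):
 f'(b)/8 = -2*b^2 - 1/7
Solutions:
 f(b) = C1 - 16*b^3/3 - 8*b/7


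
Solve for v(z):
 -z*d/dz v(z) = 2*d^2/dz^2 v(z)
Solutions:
 v(z) = C1 + C2*erf(z/2)


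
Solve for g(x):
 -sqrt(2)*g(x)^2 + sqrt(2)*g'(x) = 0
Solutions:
 g(x) = -1/(C1 + x)


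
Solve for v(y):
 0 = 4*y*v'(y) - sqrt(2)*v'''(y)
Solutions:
 v(y) = C1 + Integral(C2*airyai(sqrt(2)*y) + C3*airybi(sqrt(2)*y), y)


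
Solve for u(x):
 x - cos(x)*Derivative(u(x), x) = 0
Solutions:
 u(x) = C1 + Integral(x/cos(x), x)


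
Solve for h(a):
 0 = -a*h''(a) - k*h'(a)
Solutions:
 h(a) = C1 + a^(1 - re(k))*(C2*sin(log(a)*Abs(im(k))) + C3*cos(log(a)*im(k)))


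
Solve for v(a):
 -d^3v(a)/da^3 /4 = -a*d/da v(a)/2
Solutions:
 v(a) = C1 + Integral(C2*airyai(2^(1/3)*a) + C3*airybi(2^(1/3)*a), a)


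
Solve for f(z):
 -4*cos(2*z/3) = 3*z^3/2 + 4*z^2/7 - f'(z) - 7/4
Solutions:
 f(z) = C1 + 3*z^4/8 + 4*z^3/21 - 7*z/4 + 6*sin(2*z/3)


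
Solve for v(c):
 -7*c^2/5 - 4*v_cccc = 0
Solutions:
 v(c) = C1 + C2*c + C3*c^2 + C4*c^3 - 7*c^6/7200


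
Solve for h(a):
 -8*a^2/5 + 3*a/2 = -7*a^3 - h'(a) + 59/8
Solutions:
 h(a) = C1 - 7*a^4/4 + 8*a^3/15 - 3*a^2/4 + 59*a/8


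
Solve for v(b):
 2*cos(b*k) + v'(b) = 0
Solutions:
 v(b) = C1 - 2*sin(b*k)/k


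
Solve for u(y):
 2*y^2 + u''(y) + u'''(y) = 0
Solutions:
 u(y) = C1 + C2*y + C3*exp(-y) - y^4/6 + 2*y^3/3 - 2*y^2


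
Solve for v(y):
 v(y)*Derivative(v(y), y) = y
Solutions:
 v(y) = -sqrt(C1 + y^2)
 v(y) = sqrt(C1 + y^2)


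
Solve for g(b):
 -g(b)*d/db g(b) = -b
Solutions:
 g(b) = -sqrt(C1 + b^2)
 g(b) = sqrt(C1 + b^2)


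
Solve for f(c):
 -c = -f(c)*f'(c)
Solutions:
 f(c) = -sqrt(C1 + c^2)
 f(c) = sqrt(C1 + c^2)


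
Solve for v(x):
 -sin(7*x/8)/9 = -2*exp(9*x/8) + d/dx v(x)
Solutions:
 v(x) = C1 + 16*exp(9*x/8)/9 + 8*cos(7*x/8)/63


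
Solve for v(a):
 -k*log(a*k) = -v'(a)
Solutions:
 v(a) = C1 + a*k*log(a*k) - a*k


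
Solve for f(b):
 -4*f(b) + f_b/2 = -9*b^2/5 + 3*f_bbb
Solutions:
 f(b) = C1*exp(b*((sqrt(5182)/4 + 18)^(-1/3) + 2*(sqrt(5182)/4 + 18)^(1/3))/12)*sin(sqrt(3)*b*(-2*(sqrt(5182)/4 + 18)^(1/3) + (sqrt(5182)/4 + 18)^(-1/3))/12) + C2*exp(b*((sqrt(5182)/4 + 18)^(-1/3) + 2*(sqrt(5182)/4 + 18)^(1/3))/12)*cos(sqrt(3)*b*(-2*(sqrt(5182)/4 + 18)^(1/3) + (sqrt(5182)/4 + 18)^(-1/3))/12) + C3*exp(-b*((sqrt(5182)/4 + 18)^(-1/3) + 2*(sqrt(5182)/4 + 18)^(1/3))/6) + 9*b^2/20 + 9*b/80 + 9/640


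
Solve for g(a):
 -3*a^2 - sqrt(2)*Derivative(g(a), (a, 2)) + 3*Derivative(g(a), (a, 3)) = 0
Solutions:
 g(a) = C1 + C2*a + C3*exp(sqrt(2)*a/3) - sqrt(2)*a^4/8 - 3*a^3/2 - 27*sqrt(2)*a^2/4


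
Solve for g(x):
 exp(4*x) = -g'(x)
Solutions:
 g(x) = C1 - exp(4*x)/4


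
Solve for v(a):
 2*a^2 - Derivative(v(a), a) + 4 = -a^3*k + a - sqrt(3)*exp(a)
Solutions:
 v(a) = C1 + a^4*k/4 + 2*a^3/3 - a^2/2 + 4*a + sqrt(3)*exp(a)


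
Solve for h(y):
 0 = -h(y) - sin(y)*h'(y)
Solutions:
 h(y) = C1*sqrt(cos(y) + 1)/sqrt(cos(y) - 1)


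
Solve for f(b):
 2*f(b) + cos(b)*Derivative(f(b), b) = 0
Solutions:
 f(b) = C1*(sin(b) - 1)/(sin(b) + 1)


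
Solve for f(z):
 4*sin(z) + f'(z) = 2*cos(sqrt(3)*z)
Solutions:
 f(z) = C1 + 2*sqrt(3)*sin(sqrt(3)*z)/3 + 4*cos(z)


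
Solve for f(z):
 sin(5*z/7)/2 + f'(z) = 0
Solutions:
 f(z) = C1 + 7*cos(5*z/7)/10


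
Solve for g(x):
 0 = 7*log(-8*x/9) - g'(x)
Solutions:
 g(x) = C1 + 7*x*log(-x) + 7*x*(-2*log(3) - 1 + 3*log(2))


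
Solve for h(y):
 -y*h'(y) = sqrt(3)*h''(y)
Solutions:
 h(y) = C1 + C2*erf(sqrt(2)*3^(3/4)*y/6)


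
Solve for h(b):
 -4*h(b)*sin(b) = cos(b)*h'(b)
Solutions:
 h(b) = C1*cos(b)^4


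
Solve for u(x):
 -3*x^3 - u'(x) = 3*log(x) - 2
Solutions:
 u(x) = C1 - 3*x^4/4 - 3*x*log(x) + 5*x


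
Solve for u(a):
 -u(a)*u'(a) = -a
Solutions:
 u(a) = -sqrt(C1 + a^2)
 u(a) = sqrt(C1 + a^2)


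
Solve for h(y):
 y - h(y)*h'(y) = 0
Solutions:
 h(y) = -sqrt(C1 + y^2)
 h(y) = sqrt(C1 + y^2)


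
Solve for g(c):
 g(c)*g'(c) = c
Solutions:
 g(c) = -sqrt(C1 + c^2)
 g(c) = sqrt(C1 + c^2)


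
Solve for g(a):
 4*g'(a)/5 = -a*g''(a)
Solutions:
 g(a) = C1 + C2*a^(1/5)


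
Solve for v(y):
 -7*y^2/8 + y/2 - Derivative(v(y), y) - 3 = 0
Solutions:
 v(y) = C1 - 7*y^3/24 + y^2/4 - 3*y


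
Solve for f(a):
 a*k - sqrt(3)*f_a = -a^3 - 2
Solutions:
 f(a) = C1 + sqrt(3)*a^4/12 + sqrt(3)*a^2*k/6 + 2*sqrt(3)*a/3


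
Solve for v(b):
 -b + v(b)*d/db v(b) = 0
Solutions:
 v(b) = -sqrt(C1 + b^2)
 v(b) = sqrt(C1 + b^2)


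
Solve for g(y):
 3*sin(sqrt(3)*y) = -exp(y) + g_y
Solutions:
 g(y) = C1 + exp(y) - sqrt(3)*cos(sqrt(3)*y)


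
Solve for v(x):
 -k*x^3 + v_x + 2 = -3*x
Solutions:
 v(x) = C1 + k*x^4/4 - 3*x^2/2 - 2*x


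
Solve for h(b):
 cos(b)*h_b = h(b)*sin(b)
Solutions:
 h(b) = C1/cos(b)


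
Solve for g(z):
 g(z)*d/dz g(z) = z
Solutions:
 g(z) = -sqrt(C1 + z^2)
 g(z) = sqrt(C1 + z^2)


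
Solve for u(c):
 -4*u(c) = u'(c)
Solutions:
 u(c) = C1*exp(-4*c)


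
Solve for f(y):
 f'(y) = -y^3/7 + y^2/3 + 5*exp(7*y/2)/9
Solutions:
 f(y) = C1 - y^4/28 + y^3/9 + 10*exp(7*y/2)/63


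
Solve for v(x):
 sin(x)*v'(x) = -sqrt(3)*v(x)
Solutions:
 v(x) = C1*(cos(x) + 1)^(sqrt(3)/2)/(cos(x) - 1)^(sqrt(3)/2)


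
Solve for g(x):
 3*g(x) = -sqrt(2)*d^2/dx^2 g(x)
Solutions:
 g(x) = C1*sin(2^(3/4)*sqrt(3)*x/2) + C2*cos(2^(3/4)*sqrt(3)*x/2)


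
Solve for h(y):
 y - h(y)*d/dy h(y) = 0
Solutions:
 h(y) = -sqrt(C1 + y^2)
 h(y) = sqrt(C1 + y^2)


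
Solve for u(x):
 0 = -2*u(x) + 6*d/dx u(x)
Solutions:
 u(x) = C1*exp(x/3)


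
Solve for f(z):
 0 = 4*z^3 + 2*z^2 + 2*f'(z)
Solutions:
 f(z) = C1 - z^4/2 - z^3/3


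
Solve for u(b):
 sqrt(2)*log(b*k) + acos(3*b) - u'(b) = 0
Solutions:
 u(b) = C1 + sqrt(2)*b*(log(b*k) - 1) + b*acos(3*b) - sqrt(1 - 9*b^2)/3


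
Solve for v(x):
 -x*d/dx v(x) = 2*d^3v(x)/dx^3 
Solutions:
 v(x) = C1 + Integral(C2*airyai(-2^(2/3)*x/2) + C3*airybi(-2^(2/3)*x/2), x)


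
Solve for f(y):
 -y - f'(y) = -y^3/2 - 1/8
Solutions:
 f(y) = C1 + y^4/8 - y^2/2 + y/8


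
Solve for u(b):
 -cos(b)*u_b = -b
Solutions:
 u(b) = C1 + Integral(b/cos(b), b)


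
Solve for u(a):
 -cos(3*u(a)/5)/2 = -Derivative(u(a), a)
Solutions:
 -a/2 - 5*log(sin(3*u(a)/5) - 1)/6 + 5*log(sin(3*u(a)/5) + 1)/6 = C1


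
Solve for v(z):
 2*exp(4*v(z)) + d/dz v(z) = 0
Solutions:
 v(z) = log(-I*(1/(C1 + 8*z))^(1/4))
 v(z) = log(I*(1/(C1 + 8*z))^(1/4))
 v(z) = log(-(1/(C1 + 8*z))^(1/4))
 v(z) = log(1/(C1 + 8*z))/4


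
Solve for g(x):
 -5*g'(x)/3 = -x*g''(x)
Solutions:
 g(x) = C1 + C2*x^(8/3)


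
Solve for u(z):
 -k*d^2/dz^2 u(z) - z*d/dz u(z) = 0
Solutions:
 u(z) = C1 + C2*sqrt(k)*erf(sqrt(2)*z*sqrt(1/k)/2)


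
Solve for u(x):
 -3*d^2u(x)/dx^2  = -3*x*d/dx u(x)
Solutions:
 u(x) = C1 + C2*erfi(sqrt(2)*x/2)


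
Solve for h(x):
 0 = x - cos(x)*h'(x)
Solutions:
 h(x) = C1 + Integral(x/cos(x), x)


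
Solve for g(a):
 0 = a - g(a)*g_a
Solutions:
 g(a) = -sqrt(C1 + a^2)
 g(a) = sqrt(C1 + a^2)


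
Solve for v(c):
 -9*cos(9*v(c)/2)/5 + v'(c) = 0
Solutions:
 -9*c/5 - log(sin(9*v(c)/2) - 1)/9 + log(sin(9*v(c)/2) + 1)/9 = C1


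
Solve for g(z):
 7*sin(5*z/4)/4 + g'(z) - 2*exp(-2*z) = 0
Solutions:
 g(z) = C1 + 7*cos(5*z/4)/5 - exp(-2*z)


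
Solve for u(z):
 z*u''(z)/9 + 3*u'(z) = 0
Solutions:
 u(z) = C1 + C2/z^26


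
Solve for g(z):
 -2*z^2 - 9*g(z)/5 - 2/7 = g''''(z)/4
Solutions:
 g(z) = -10*z^2/9 + (C1*sin(sqrt(3)*5^(3/4)*z/5) + C2*cos(sqrt(3)*5^(3/4)*z/5))*exp(-sqrt(3)*5^(3/4)*z/5) + (C3*sin(sqrt(3)*5^(3/4)*z/5) + C4*cos(sqrt(3)*5^(3/4)*z/5))*exp(sqrt(3)*5^(3/4)*z/5) - 10/63


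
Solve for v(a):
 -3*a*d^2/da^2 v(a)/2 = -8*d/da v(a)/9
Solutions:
 v(a) = C1 + C2*a^(43/27)


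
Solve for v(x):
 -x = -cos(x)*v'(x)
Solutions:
 v(x) = C1 + Integral(x/cos(x), x)


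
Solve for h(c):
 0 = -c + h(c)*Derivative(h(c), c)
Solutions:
 h(c) = -sqrt(C1 + c^2)
 h(c) = sqrt(C1 + c^2)


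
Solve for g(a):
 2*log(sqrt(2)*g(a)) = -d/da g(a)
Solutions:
 Integral(1/(2*log(_y) + log(2)), (_y, g(a))) = C1 - a


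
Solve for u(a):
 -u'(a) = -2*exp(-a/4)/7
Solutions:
 u(a) = C1 - 8*exp(-a/4)/7


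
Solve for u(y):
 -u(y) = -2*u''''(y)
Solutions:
 u(y) = C1*exp(-2^(3/4)*y/2) + C2*exp(2^(3/4)*y/2) + C3*sin(2^(3/4)*y/2) + C4*cos(2^(3/4)*y/2)


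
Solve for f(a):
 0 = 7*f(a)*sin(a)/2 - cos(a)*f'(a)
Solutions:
 f(a) = C1/cos(a)^(7/2)


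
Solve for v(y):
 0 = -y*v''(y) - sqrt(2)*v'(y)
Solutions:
 v(y) = C1 + C2*y^(1 - sqrt(2))


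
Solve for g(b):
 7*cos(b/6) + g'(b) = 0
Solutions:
 g(b) = C1 - 42*sin(b/6)


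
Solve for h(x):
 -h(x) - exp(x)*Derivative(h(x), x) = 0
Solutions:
 h(x) = C1*exp(exp(-x))


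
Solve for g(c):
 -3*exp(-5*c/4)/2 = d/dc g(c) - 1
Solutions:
 g(c) = C1 + c + 6*exp(-5*c/4)/5


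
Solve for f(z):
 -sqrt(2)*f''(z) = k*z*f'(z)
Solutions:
 f(z) = Piecewise((-2^(3/4)*sqrt(pi)*C1*erf(2^(1/4)*sqrt(k)*z/2)/(2*sqrt(k)) - C2, (k > 0) | (k < 0)), (-C1*z - C2, True))


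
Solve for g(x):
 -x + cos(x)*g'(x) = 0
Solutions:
 g(x) = C1 + Integral(x/cos(x), x)


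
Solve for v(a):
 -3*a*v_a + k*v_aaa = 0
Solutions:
 v(a) = C1 + Integral(C2*airyai(3^(1/3)*a*(1/k)^(1/3)) + C3*airybi(3^(1/3)*a*(1/k)^(1/3)), a)


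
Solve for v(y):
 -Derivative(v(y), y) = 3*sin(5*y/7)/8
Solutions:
 v(y) = C1 + 21*cos(5*y/7)/40


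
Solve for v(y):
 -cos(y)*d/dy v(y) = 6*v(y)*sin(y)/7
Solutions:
 v(y) = C1*cos(y)^(6/7)


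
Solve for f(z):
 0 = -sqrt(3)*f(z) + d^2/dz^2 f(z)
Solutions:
 f(z) = C1*exp(-3^(1/4)*z) + C2*exp(3^(1/4)*z)


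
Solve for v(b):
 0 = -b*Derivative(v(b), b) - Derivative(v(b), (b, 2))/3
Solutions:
 v(b) = C1 + C2*erf(sqrt(6)*b/2)


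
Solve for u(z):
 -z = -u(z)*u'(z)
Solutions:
 u(z) = -sqrt(C1 + z^2)
 u(z) = sqrt(C1 + z^2)


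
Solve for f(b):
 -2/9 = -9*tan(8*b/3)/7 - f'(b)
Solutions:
 f(b) = C1 + 2*b/9 + 27*log(cos(8*b/3))/56


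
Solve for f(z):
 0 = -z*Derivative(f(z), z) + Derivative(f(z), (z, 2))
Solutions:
 f(z) = C1 + C2*erfi(sqrt(2)*z/2)


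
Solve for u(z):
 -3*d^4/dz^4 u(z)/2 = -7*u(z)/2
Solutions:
 u(z) = C1*exp(-3^(3/4)*7^(1/4)*z/3) + C2*exp(3^(3/4)*7^(1/4)*z/3) + C3*sin(3^(3/4)*7^(1/4)*z/3) + C4*cos(3^(3/4)*7^(1/4)*z/3)


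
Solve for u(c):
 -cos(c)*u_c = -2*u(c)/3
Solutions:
 u(c) = C1*(sin(c) + 1)^(1/3)/(sin(c) - 1)^(1/3)


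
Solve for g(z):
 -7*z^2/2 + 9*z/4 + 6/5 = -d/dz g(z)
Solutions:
 g(z) = C1 + 7*z^3/6 - 9*z^2/8 - 6*z/5


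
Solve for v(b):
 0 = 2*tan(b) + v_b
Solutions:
 v(b) = C1 + 2*log(cos(b))


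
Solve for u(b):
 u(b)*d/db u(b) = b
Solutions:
 u(b) = -sqrt(C1 + b^2)
 u(b) = sqrt(C1 + b^2)


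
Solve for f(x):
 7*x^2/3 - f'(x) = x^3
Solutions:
 f(x) = C1 - x^4/4 + 7*x^3/9


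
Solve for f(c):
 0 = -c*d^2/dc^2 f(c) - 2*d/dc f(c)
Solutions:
 f(c) = C1 + C2/c


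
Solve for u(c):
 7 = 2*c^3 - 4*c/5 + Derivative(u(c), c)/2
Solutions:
 u(c) = C1 - c^4 + 4*c^2/5 + 14*c


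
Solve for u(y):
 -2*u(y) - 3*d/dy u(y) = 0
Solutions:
 u(y) = C1*exp(-2*y/3)


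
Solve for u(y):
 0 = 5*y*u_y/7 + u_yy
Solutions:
 u(y) = C1 + C2*erf(sqrt(70)*y/14)


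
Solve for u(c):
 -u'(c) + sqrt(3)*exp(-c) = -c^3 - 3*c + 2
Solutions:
 u(c) = C1 + c^4/4 + 3*c^2/2 - 2*c - sqrt(3)*exp(-c)


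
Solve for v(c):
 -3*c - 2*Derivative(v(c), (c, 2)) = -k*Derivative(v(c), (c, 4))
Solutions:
 v(c) = C1 + C2*c + C3*exp(-sqrt(2)*c*sqrt(1/k)) + C4*exp(sqrt(2)*c*sqrt(1/k)) - c^3/4


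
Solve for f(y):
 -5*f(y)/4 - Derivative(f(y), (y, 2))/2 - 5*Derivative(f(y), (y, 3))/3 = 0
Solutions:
 f(y) = C1*exp(y*(-2 + (5*sqrt(5655) + 376)^(-1/3) + (5*sqrt(5655) + 376)^(1/3))/20)*sin(sqrt(3)*y*(-(5*sqrt(5655) + 376)^(1/3) + (5*sqrt(5655) + 376)^(-1/3))/20) + C2*exp(y*(-2 + (5*sqrt(5655) + 376)^(-1/3) + (5*sqrt(5655) + 376)^(1/3))/20)*cos(sqrt(3)*y*(-(5*sqrt(5655) + 376)^(1/3) + (5*sqrt(5655) + 376)^(-1/3))/20) + C3*exp(-y*((5*sqrt(5655) + 376)^(-1/3) + 1 + (5*sqrt(5655) + 376)^(1/3))/10)


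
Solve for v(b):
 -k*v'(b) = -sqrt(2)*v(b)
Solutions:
 v(b) = C1*exp(sqrt(2)*b/k)


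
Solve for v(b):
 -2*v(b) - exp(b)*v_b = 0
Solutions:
 v(b) = C1*exp(2*exp(-b))


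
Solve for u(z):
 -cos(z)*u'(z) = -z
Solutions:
 u(z) = C1 + Integral(z/cos(z), z)


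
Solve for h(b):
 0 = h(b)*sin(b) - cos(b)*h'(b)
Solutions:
 h(b) = C1/cos(b)


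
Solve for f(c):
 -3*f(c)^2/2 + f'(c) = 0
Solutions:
 f(c) = -2/(C1 + 3*c)


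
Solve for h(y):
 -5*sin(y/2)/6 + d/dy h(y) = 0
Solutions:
 h(y) = C1 - 5*cos(y/2)/3


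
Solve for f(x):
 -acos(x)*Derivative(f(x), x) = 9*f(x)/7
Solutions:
 f(x) = C1*exp(-9*Integral(1/acos(x), x)/7)


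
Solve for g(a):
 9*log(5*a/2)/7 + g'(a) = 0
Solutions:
 g(a) = C1 - 9*a*log(a)/7 - 9*a*log(5)/7 + 9*a*log(2)/7 + 9*a/7


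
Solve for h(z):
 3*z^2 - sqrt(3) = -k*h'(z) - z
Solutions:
 h(z) = C1 - z^3/k - z^2/(2*k) + sqrt(3)*z/k


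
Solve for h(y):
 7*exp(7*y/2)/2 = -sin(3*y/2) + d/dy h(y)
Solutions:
 h(y) = C1 + exp(7*y/2) - 2*cos(3*y/2)/3


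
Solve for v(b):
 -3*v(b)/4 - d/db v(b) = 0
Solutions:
 v(b) = C1*exp(-3*b/4)


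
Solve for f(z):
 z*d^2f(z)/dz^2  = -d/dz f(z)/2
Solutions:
 f(z) = C1 + C2*sqrt(z)


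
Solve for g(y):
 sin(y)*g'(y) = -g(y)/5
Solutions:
 g(y) = C1*(cos(y) + 1)^(1/10)/(cos(y) - 1)^(1/10)


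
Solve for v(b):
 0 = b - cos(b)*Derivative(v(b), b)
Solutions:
 v(b) = C1 + Integral(b/cos(b), b)


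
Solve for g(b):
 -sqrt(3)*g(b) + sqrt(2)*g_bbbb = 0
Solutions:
 g(b) = C1*exp(-2^(7/8)*3^(1/8)*b/2) + C2*exp(2^(7/8)*3^(1/8)*b/2) + C3*sin(2^(7/8)*3^(1/8)*b/2) + C4*cos(2^(7/8)*3^(1/8)*b/2)


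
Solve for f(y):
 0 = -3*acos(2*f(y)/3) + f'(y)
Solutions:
 Integral(1/acos(2*_y/3), (_y, f(y))) = C1 + 3*y


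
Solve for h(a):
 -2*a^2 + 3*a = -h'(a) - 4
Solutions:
 h(a) = C1 + 2*a^3/3 - 3*a^2/2 - 4*a


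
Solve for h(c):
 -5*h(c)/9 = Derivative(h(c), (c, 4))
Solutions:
 h(c) = (C1*sin(5^(1/4)*sqrt(6)*c/6) + C2*cos(5^(1/4)*sqrt(6)*c/6))*exp(-5^(1/4)*sqrt(6)*c/6) + (C3*sin(5^(1/4)*sqrt(6)*c/6) + C4*cos(5^(1/4)*sqrt(6)*c/6))*exp(5^(1/4)*sqrt(6)*c/6)


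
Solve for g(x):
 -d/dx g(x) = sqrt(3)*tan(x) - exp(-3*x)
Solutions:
 g(x) = C1 - sqrt(3)*log(tan(x)^2 + 1)/2 - exp(-3*x)/3


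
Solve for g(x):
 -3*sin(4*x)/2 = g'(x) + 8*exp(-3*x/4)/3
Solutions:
 g(x) = C1 + 3*cos(4*x)/8 + 32*exp(-3*x/4)/9


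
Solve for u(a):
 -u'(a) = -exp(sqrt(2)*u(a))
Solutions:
 u(a) = sqrt(2)*(2*log(-1/(C1 + a)) - log(2))/4


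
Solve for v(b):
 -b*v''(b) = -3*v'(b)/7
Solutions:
 v(b) = C1 + C2*b^(10/7)


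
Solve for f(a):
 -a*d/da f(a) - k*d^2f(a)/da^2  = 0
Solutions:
 f(a) = C1 + C2*sqrt(k)*erf(sqrt(2)*a*sqrt(1/k)/2)


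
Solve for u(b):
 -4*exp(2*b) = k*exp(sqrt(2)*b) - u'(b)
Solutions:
 u(b) = C1 + sqrt(2)*k*exp(sqrt(2)*b)/2 + 2*exp(2*b)


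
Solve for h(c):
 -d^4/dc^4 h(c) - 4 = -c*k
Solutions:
 h(c) = C1 + C2*c + C3*c^2 + C4*c^3 + c^5*k/120 - c^4/6


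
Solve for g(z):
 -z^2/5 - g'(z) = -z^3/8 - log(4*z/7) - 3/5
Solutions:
 g(z) = C1 + z^4/32 - z^3/15 + z*log(z) + z*log(4/7) - 2*z/5


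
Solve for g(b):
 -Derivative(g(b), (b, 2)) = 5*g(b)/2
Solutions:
 g(b) = C1*sin(sqrt(10)*b/2) + C2*cos(sqrt(10)*b/2)


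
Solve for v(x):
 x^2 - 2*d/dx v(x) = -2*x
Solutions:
 v(x) = C1 + x^3/6 + x^2/2


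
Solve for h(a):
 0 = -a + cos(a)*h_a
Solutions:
 h(a) = C1 + Integral(a/cos(a), a)


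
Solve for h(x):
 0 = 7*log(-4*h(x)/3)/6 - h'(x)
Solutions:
 -6*Integral(1/(log(-_y) - log(3) + 2*log(2)), (_y, h(x)))/7 = C1 - x


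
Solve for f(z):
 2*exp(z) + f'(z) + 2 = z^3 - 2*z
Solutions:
 f(z) = C1 + z^4/4 - z^2 - 2*z - 2*exp(z)


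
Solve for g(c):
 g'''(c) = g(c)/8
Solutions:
 g(c) = C3*exp(c/2) + (C1*sin(sqrt(3)*c/4) + C2*cos(sqrt(3)*c/4))*exp(-c/4)


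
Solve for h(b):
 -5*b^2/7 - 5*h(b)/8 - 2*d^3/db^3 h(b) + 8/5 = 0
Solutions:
 h(b) = C3*exp(-2^(2/3)*5^(1/3)*b/4) - 8*b^2/7 + (C1*sin(2^(2/3)*sqrt(3)*5^(1/3)*b/8) + C2*cos(2^(2/3)*sqrt(3)*5^(1/3)*b/8))*exp(2^(2/3)*5^(1/3)*b/8) + 64/25


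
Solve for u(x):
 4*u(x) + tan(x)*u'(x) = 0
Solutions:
 u(x) = C1/sin(x)^4


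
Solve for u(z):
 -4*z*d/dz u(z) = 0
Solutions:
 u(z) = C1


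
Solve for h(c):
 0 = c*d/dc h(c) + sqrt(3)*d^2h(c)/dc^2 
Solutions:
 h(c) = C1 + C2*erf(sqrt(2)*3^(3/4)*c/6)


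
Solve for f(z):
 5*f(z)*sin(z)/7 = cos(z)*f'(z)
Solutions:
 f(z) = C1/cos(z)^(5/7)


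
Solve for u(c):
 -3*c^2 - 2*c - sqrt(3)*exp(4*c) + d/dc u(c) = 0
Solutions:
 u(c) = C1 + c^3 + c^2 + sqrt(3)*exp(4*c)/4


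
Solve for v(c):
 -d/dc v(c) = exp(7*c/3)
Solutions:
 v(c) = C1 - 3*exp(7*c/3)/7


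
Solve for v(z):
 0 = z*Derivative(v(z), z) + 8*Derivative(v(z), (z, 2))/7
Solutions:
 v(z) = C1 + C2*erf(sqrt(7)*z/4)


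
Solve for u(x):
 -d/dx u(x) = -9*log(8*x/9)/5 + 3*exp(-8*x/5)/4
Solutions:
 u(x) = C1 + 9*x*log(x)/5 + 9*x*(-2*log(3) - 1 + 3*log(2))/5 + 15*exp(-8*x/5)/32


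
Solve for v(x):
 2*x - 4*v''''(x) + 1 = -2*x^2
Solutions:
 v(x) = C1 + C2*x + C3*x^2 + C4*x^3 + x^6/720 + x^5/240 + x^4/96


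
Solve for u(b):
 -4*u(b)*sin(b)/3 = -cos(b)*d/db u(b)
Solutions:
 u(b) = C1/cos(b)^(4/3)


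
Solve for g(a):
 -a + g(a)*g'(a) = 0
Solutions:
 g(a) = -sqrt(C1 + a^2)
 g(a) = sqrt(C1 + a^2)


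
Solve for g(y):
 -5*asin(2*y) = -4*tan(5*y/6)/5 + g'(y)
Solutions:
 g(y) = C1 - 5*y*asin(2*y) - 5*sqrt(1 - 4*y^2)/2 - 24*log(cos(5*y/6))/25


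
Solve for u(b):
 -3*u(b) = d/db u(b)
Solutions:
 u(b) = C1*exp(-3*b)


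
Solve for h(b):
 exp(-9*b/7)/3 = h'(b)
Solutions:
 h(b) = C1 - 7*exp(-9*b/7)/27


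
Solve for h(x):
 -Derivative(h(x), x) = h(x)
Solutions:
 h(x) = C1*exp(-x)


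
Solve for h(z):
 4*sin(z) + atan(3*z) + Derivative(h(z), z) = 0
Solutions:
 h(z) = C1 - z*atan(3*z) + log(9*z^2 + 1)/6 + 4*cos(z)


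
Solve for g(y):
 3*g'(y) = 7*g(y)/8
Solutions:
 g(y) = C1*exp(7*y/24)


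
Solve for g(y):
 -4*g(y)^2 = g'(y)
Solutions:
 g(y) = 1/(C1 + 4*y)


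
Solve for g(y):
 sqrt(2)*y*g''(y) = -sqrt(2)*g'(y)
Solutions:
 g(y) = C1 + C2*log(y)


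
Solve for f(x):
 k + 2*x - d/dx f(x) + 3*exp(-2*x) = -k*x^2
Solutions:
 f(x) = C1 + k*x^3/3 + k*x + x^2 - 3*exp(-2*x)/2


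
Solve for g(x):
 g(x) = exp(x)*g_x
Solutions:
 g(x) = C1*exp(-exp(-x))


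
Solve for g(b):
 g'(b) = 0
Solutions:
 g(b) = C1


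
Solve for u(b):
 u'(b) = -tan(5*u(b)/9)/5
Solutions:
 u(b) = -9*asin(C1*exp(-b/9))/5 + 9*pi/5
 u(b) = 9*asin(C1*exp(-b/9))/5


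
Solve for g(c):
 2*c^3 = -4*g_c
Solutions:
 g(c) = C1 - c^4/8


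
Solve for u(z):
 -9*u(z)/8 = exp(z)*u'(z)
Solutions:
 u(z) = C1*exp(9*exp(-z)/8)


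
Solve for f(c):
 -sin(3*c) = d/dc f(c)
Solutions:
 f(c) = C1 + cos(3*c)/3


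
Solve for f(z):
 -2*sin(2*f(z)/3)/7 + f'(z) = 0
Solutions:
 -2*z/7 + 3*log(cos(2*f(z)/3) - 1)/4 - 3*log(cos(2*f(z)/3) + 1)/4 = C1


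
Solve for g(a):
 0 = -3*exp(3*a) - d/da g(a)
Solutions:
 g(a) = C1 - exp(3*a)


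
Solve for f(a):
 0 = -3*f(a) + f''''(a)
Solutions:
 f(a) = C1*exp(-3^(1/4)*a) + C2*exp(3^(1/4)*a) + C3*sin(3^(1/4)*a) + C4*cos(3^(1/4)*a)


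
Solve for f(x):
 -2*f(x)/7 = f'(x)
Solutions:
 f(x) = C1*exp(-2*x/7)


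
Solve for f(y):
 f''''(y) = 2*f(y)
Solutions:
 f(y) = C1*exp(-2^(1/4)*y) + C2*exp(2^(1/4)*y) + C3*sin(2^(1/4)*y) + C4*cos(2^(1/4)*y)


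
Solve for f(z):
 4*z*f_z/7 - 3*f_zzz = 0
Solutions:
 f(z) = C1 + Integral(C2*airyai(42^(2/3)*z/21) + C3*airybi(42^(2/3)*z/21), z)


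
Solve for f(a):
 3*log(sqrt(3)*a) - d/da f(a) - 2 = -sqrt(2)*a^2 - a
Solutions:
 f(a) = C1 + sqrt(2)*a^3/3 + a^2/2 + 3*a*log(a) - 5*a + 3*a*log(3)/2


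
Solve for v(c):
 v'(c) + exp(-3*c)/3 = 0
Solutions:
 v(c) = C1 + exp(-3*c)/9


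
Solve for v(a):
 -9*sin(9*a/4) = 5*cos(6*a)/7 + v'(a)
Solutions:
 v(a) = C1 - 5*sin(6*a)/42 + 4*cos(9*a/4)


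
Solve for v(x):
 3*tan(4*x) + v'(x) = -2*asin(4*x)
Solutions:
 v(x) = C1 - 2*x*asin(4*x) - sqrt(1 - 16*x^2)/2 + 3*log(cos(4*x))/4


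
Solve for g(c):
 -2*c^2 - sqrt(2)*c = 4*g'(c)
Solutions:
 g(c) = C1 - c^3/6 - sqrt(2)*c^2/8


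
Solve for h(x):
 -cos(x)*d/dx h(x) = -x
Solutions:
 h(x) = C1 + Integral(x/cos(x), x)


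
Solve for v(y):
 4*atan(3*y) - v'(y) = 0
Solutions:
 v(y) = C1 + 4*y*atan(3*y) - 2*log(9*y^2 + 1)/3


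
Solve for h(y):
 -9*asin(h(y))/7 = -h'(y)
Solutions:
 Integral(1/asin(_y), (_y, h(y))) = C1 + 9*y/7


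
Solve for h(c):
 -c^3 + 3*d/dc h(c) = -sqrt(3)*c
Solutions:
 h(c) = C1 + c^4/12 - sqrt(3)*c^2/6


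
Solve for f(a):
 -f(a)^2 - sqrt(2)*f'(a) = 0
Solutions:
 f(a) = 2/(C1 + sqrt(2)*a)


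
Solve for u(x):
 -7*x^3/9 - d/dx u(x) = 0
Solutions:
 u(x) = C1 - 7*x^4/36


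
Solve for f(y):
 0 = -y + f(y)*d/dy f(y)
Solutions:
 f(y) = -sqrt(C1 + y^2)
 f(y) = sqrt(C1 + y^2)


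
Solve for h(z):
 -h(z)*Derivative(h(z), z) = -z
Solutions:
 h(z) = -sqrt(C1 + z^2)
 h(z) = sqrt(C1 + z^2)


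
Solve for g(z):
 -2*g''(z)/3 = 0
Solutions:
 g(z) = C1 + C2*z


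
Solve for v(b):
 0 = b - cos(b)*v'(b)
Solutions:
 v(b) = C1 + Integral(b/cos(b), b)


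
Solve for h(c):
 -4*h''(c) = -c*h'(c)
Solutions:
 h(c) = C1 + C2*erfi(sqrt(2)*c/4)


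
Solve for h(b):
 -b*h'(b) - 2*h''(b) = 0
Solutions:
 h(b) = C1 + C2*erf(b/2)


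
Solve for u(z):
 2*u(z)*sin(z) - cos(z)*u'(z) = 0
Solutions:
 u(z) = C1/cos(z)^2


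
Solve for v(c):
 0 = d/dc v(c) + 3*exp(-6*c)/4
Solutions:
 v(c) = C1 + exp(-6*c)/8


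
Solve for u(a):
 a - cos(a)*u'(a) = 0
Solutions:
 u(a) = C1 + Integral(a/cos(a), a)


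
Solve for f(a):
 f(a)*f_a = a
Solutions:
 f(a) = -sqrt(C1 + a^2)
 f(a) = sqrt(C1 + a^2)


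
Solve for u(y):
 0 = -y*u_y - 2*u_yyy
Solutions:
 u(y) = C1 + Integral(C2*airyai(-2^(2/3)*y/2) + C3*airybi(-2^(2/3)*y/2), y)


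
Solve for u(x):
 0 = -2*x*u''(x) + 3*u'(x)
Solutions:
 u(x) = C1 + C2*x^(5/2)


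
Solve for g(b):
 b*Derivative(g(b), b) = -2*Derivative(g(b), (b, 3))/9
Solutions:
 g(b) = C1 + Integral(C2*airyai(-6^(2/3)*b/2) + C3*airybi(-6^(2/3)*b/2), b)


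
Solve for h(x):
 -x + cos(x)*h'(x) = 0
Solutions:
 h(x) = C1 + Integral(x/cos(x), x)


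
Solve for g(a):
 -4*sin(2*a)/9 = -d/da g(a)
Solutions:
 g(a) = C1 - 2*cos(2*a)/9


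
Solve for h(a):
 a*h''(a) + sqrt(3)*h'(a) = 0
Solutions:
 h(a) = C1 + C2*a^(1 - sqrt(3))


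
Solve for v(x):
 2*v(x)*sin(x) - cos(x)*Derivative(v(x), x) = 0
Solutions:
 v(x) = C1/cos(x)^2


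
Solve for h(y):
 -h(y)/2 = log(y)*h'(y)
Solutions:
 h(y) = C1*exp(-li(y)/2)


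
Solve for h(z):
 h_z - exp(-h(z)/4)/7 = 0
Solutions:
 h(z) = 4*log(C1 + z/28)


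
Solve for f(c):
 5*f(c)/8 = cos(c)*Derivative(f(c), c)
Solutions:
 f(c) = C1*(sin(c) + 1)^(5/16)/(sin(c) - 1)^(5/16)


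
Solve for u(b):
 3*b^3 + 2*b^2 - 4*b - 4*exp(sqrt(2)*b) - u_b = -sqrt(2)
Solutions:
 u(b) = C1 + 3*b^4/4 + 2*b^3/3 - 2*b^2 + sqrt(2)*b - 2*sqrt(2)*exp(sqrt(2)*b)


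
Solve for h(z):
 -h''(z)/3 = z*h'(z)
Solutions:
 h(z) = C1 + C2*erf(sqrt(6)*z/2)


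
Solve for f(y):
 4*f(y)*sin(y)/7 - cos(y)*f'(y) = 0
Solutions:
 f(y) = C1/cos(y)^(4/7)


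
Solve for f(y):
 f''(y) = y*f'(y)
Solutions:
 f(y) = C1 + C2*erfi(sqrt(2)*y/2)


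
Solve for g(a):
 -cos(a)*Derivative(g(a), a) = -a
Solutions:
 g(a) = C1 + Integral(a/cos(a), a)


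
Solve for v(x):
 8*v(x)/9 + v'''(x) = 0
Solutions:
 v(x) = C3*exp(-2*3^(1/3)*x/3) + (C1*sin(3^(5/6)*x/3) + C2*cos(3^(5/6)*x/3))*exp(3^(1/3)*x/3)


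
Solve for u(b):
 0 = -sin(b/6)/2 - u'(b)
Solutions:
 u(b) = C1 + 3*cos(b/6)


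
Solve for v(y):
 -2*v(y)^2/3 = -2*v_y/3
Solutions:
 v(y) = -1/(C1 + y)


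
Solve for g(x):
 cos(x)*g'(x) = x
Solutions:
 g(x) = C1 + Integral(x/cos(x), x)


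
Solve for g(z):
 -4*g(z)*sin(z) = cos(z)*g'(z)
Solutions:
 g(z) = C1*cos(z)^4


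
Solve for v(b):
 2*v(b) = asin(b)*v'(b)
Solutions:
 v(b) = C1*exp(2*Integral(1/asin(b), b))


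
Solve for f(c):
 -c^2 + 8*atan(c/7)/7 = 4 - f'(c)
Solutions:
 f(c) = C1 + c^3/3 - 8*c*atan(c/7)/7 + 4*c + 4*log(c^2 + 49)


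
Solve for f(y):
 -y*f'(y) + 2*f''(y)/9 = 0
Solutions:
 f(y) = C1 + C2*erfi(3*y/2)


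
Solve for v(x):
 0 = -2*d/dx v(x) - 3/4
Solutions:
 v(x) = C1 - 3*x/8


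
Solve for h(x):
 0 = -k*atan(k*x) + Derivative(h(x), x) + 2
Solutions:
 h(x) = C1 + k*Piecewise((x*atan(k*x) - log(k^2*x^2 + 1)/(2*k), Ne(k, 0)), (0, True)) - 2*x


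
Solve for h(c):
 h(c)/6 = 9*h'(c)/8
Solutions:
 h(c) = C1*exp(4*c/27)


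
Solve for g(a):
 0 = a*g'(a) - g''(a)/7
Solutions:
 g(a) = C1 + C2*erfi(sqrt(14)*a/2)
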